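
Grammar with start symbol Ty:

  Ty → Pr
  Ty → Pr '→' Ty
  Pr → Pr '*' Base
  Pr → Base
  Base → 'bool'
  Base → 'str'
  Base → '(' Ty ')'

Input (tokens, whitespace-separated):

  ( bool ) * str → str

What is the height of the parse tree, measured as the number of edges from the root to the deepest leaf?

7

[Ty [Pr [Pr [Base ( [Ty [Pr [Base bool]]] )]] * [Base str]] → [Ty [Pr [Base str]]]]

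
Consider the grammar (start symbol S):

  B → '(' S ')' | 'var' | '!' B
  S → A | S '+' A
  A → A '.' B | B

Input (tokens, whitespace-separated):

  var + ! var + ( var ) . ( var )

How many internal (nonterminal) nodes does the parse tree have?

18

[S [S [S [A [B var]]] + [A [B ! [B var]]]] + [A [A [B ( [S [A [B var]]] )]] . [B ( [S [A [B var]]] )]]]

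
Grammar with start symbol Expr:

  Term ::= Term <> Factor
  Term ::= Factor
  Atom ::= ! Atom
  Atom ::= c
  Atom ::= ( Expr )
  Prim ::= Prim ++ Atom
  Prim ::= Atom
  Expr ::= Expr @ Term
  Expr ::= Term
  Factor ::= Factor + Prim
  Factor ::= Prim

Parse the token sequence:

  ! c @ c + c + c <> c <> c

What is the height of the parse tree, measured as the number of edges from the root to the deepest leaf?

[Expr [Expr [Term [Factor [Prim [Atom ! [Atom c]]]]]] @ [Term [Term [Term [Factor [Factor [Factor [Prim [Atom c]]] + [Prim [Atom c]]] + [Prim [Atom c]]]] <> [Factor [Prim [Atom c]]]] <> [Factor [Prim [Atom c]]]]]

9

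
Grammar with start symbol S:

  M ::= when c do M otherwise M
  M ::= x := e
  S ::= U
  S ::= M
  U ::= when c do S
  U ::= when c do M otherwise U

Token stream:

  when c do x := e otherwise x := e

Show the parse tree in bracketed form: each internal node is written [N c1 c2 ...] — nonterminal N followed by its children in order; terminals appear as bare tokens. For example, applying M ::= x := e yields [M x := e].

S
M
when c do M otherwise M
when c do x := e otherwise M
when c do x := e otherwise x := e

[S [M when c do [M x := e] otherwise [M x := e]]]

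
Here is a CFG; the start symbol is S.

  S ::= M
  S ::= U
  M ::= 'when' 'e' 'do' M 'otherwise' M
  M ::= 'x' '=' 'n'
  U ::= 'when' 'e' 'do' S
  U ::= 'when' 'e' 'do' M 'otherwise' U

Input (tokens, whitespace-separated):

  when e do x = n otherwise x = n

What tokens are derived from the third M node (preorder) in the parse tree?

x = n

[S [M when e do [M x = n] otherwise [M x = n]]]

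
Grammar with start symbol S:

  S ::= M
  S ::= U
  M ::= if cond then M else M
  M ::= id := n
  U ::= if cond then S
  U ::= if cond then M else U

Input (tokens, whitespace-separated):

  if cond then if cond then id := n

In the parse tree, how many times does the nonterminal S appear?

[S [U if cond then [S [U if cond then [S [M id := n]]]]]]

3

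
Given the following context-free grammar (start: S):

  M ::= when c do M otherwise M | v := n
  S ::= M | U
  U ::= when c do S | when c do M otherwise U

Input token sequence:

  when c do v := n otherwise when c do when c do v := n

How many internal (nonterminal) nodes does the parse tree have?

[S [U when c do [M v := n] otherwise [U when c do [S [U when c do [S [M v := n]]]]]]]

8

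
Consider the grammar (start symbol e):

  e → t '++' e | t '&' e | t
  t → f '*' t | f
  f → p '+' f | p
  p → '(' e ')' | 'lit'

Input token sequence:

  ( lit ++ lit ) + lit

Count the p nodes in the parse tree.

[e [t [f [p ( [e [t [f [p lit]]] ++ [e [t [f [p lit]]]]] )] + [f [p lit]]]]]

4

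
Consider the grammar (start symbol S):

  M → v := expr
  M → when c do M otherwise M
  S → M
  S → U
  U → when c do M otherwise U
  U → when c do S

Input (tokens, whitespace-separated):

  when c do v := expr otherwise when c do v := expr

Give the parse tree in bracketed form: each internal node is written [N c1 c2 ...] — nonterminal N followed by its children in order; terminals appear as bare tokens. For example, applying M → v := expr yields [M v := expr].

[S [U when c do [M v := expr] otherwise [U when c do [S [M v := expr]]]]]

S
U
when c do M otherwise U
when c do v := expr otherwise U
when c do v := expr otherwise when c do S
when c do v := expr otherwise when c do M
when c do v := expr otherwise when c do v := expr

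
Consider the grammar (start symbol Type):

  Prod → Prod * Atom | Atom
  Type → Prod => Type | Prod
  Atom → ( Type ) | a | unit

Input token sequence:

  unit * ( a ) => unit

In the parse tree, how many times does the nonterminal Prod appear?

4

[Type [Prod [Prod [Atom unit]] * [Atom ( [Type [Prod [Atom a]]] )]] => [Type [Prod [Atom unit]]]]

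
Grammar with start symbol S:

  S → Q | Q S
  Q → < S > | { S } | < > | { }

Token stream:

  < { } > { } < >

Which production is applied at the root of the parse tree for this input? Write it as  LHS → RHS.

S → Q S

[S [Q < [S [Q { }]] >] [S [Q { }] [S [Q < >]]]]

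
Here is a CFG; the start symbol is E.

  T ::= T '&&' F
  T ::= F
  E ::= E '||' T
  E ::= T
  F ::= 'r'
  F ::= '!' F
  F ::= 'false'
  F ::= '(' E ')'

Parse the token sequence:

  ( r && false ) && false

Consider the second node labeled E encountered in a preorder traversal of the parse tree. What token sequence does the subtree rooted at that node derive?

[E [T [T [F ( [E [T [T [F r]] && [F false]]] )]] && [F false]]]

r && false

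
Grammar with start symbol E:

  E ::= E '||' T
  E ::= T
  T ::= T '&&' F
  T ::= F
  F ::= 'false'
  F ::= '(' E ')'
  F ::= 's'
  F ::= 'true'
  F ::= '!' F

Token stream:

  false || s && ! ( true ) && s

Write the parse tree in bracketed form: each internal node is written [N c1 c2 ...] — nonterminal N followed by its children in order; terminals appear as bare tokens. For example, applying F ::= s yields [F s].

E
E || T
T || T
F || T
false || T
false || T && F
false || T && F && F
false || F && F && F
false || s && F && F
false || s && ! F && F
false || s && ! ( E ) && F
false || s && ! ( T ) && F
false || s && ! ( F ) && F
false || s && ! ( true ) && F
false || s && ! ( true ) && s

[E [E [T [F false]]] || [T [T [T [F s]] && [F ! [F ( [E [T [F true]]] )]]] && [F s]]]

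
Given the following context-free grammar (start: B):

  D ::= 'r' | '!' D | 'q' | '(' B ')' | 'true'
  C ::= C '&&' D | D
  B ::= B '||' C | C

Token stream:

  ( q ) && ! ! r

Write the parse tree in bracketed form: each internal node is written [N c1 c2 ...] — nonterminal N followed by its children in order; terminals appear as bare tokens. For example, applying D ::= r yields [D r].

[B [C [C [D ( [B [C [D q]]] )]] && [D ! [D ! [D r]]]]]

B
C
C && D
D && D
( B ) && D
( C ) && D
( D ) && D
( q ) && D
( q ) && ! D
( q ) && ! ! D
( q ) && ! ! r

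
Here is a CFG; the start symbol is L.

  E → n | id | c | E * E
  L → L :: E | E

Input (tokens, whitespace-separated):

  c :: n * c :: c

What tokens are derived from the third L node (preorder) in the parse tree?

c

[L [L [L [E c]] :: [E [E n] * [E c]]] :: [E c]]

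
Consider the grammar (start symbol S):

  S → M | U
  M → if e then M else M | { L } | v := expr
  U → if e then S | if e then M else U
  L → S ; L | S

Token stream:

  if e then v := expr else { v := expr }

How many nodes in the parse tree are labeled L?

[S [M if e then [M v := expr] else [M { [L [S [M v := expr]]] }]]]

1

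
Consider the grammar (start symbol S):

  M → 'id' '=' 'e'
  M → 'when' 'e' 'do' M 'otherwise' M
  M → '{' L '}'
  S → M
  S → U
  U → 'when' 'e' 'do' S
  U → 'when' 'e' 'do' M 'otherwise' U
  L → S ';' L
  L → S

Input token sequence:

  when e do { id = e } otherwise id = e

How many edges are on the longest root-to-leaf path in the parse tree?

6

[S [M when e do [M { [L [S [M id = e]]] }] otherwise [M id = e]]]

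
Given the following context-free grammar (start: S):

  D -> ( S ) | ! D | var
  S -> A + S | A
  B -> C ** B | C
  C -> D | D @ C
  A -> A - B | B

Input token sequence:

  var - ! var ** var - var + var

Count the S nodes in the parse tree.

2

[S [A [A [A [B [C [D var]]]] - [B [C [D ! [D var]]] ** [B [C [D var]]]]] - [B [C [D var]]]] + [S [A [B [C [D var]]]]]]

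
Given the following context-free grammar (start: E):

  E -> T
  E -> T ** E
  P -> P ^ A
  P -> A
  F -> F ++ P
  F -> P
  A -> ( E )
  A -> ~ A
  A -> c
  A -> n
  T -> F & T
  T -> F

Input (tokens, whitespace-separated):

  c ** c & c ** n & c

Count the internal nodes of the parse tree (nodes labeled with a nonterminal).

23

[E [T [F [P [A c]]]] ** [E [T [F [P [A c]]] & [T [F [P [A c]]]]] ** [E [T [F [P [A n]]] & [T [F [P [A c]]]]]]]]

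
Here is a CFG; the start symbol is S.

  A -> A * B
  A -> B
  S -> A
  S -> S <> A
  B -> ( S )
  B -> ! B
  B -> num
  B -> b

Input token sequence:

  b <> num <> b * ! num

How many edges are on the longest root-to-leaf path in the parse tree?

[S [S [S [A [B b]]] <> [A [B num]]] <> [A [A [B b]] * [B ! [B num]]]]

5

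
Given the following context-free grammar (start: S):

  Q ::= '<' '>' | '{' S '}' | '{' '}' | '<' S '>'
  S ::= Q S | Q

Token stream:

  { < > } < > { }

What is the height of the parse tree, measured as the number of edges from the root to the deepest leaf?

[S [Q { [S [Q < >]] }] [S [Q < >] [S [Q { }]]]]

4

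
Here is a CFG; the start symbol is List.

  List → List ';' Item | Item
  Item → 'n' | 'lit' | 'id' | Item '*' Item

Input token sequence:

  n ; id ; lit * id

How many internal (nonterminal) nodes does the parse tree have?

[List [List [List [Item n]] ; [Item id]] ; [Item [Item lit] * [Item id]]]

8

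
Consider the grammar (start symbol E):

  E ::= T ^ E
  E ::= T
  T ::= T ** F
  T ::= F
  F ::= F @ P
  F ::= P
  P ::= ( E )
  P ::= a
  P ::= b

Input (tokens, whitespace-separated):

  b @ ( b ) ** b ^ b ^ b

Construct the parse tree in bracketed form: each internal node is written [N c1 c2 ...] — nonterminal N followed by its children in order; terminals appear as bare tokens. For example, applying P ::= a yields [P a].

E
T ^ E
T ** F ^ E
F ** F ^ E
F @ P ** F ^ E
P @ P ** F ^ E
b @ P ** F ^ E
b @ ( E ) ** F ^ E
b @ ( T ) ** F ^ E
b @ ( F ) ** F ^ E
b @ ( P ) ** F ^ E
b @ ( b ) ** F ^ E
b @ ( b ) ** P ^ E
b @ ( b ) ** b ^ E
b @ ( b ) ** b ^ T ^ E
b @ ( b ) ** b ^ F ^ E
b @ ( b ) ** b ^ P ^ E
b @ ( b ) ** b ^ b ^ E
b @ ( b ) ** b ^ b ^ T
b @ ( b ) ** b ^ b ^ F
b @ ( b ) ** b ^ b ^ P
b @ ( b ) ** b ^ b ^ b

[E [T [T [F [F [P b]] @ [P ( [E [T [F [P b]]]] )]]] ** [F [P b]]] ^ [E [T [F [P b]]] ^ [E [T [F [P b]]]]]]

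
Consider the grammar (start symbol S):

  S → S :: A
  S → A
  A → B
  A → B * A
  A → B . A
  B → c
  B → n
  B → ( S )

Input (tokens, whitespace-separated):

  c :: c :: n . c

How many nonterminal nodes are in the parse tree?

11

[S [S [S [A [B c]]] :: [A [B c]]] :: [A [B n] . [A [B c]]]]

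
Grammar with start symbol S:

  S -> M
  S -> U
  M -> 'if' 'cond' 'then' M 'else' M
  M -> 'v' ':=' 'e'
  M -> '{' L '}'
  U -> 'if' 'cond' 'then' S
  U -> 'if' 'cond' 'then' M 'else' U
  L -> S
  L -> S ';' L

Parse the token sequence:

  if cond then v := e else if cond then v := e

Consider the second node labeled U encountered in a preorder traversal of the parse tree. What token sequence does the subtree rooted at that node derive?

[S [U if cond then [M v := e] else [U if cond then [S [M v := e]]]]]

if cond then v := e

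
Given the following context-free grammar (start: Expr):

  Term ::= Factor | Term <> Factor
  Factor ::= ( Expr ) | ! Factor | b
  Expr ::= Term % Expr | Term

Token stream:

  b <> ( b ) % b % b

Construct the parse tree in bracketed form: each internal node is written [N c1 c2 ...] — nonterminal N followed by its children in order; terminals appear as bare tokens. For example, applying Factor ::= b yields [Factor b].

Expr
Term % Expr
Term <> Factor % Expr
Factor <> Factor % Expr
b <> Factor % Expr
b <> ( Expr ) % Expr
b <> ( Term ) % Expr
b <> ( Factor ) % Expr
b <> ( b ) % Expr
b <> ( b ) % Term % Expr
b <> ( b ) % Factor % Expr
b <> ( b ) % b % Expr
b <> ( b ) % b % Term
b <> ( b ) % b % Factor
b <> ( b ) % b % b

[Expr [Term [Term [Factor b]] <> [Factor ( [Expr [Term [Factor b]]] )]] % [Expr [Term [Factor b]] % [Expr [Term [Factor b]]]]]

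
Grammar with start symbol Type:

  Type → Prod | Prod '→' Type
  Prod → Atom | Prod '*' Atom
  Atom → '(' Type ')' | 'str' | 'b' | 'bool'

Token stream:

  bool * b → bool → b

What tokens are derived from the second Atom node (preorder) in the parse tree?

[Type [Prod [Prod [Atom bool]] * [Atom b]] → [Type [Prod [Atom bool]] → [Type [Prod [Atom b]]]]]

b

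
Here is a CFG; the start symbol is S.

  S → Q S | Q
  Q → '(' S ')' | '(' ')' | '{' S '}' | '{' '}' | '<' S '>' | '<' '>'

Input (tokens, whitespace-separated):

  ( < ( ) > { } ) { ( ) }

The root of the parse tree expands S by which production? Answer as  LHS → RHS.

S → Q S

[S [Q ( [S [Q < [S [Q ( )]] >] [S [Q { }]]] )] [S [Q { [S [Q ( )]] }]]]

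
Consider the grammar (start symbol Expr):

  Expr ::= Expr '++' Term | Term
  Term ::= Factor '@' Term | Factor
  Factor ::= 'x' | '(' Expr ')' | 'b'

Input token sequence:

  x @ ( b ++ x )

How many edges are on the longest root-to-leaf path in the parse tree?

[Expr [Term [Factor x] @ [Term [Factor ( [Expr [Expr [Term [Factor b]]] ++ [Term [Factor x]]] )]]]]

8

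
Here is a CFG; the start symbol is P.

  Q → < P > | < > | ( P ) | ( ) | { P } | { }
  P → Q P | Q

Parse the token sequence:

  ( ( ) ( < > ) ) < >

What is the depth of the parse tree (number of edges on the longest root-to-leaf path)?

7

[P [Q ( [P [Q ( )] [P [Q ( [P [Q < >]] )]]] )] [P [Q < >]]]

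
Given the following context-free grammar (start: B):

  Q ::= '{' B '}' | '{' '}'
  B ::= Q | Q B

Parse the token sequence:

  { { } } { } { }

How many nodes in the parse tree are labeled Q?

[B [Q { [B [Q { }]] }] [B [Q { }] [B [Q { }]]]]

4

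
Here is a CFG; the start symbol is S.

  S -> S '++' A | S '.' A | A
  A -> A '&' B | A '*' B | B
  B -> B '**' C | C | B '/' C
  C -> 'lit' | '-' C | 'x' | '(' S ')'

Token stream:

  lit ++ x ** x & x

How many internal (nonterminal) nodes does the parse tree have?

[S [S [A [B [C lit]]]] ++ [A [A [B [B [C x]] ** [C x]]] & [B [C x]]]]

13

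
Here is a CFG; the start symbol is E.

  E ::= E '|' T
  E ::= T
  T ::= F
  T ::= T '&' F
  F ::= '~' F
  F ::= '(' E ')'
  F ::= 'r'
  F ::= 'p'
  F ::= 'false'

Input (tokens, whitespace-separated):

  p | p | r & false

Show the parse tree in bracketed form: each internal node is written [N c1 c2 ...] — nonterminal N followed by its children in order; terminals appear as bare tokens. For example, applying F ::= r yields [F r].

E
E | T
E | T | T
T | T | T
F | T | T
p | T | T
p | F | T
p | p | T
p | p | T & F
p | p | F & F
p | p | r & F
p | p | r & false

[E [E [E [T [F p]]] | [T [F p]]] | [T [T [F r]] & [F false]]]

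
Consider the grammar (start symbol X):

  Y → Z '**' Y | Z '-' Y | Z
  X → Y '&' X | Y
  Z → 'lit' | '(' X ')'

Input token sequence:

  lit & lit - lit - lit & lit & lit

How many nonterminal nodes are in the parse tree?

[X [Y [Z lit]] & [X [Y [Z lit] - [Y [Z lit] - [Y [Z lit]]]] & [X [Y [Z lit]] & [X [Y [Z lit]]]]]]

16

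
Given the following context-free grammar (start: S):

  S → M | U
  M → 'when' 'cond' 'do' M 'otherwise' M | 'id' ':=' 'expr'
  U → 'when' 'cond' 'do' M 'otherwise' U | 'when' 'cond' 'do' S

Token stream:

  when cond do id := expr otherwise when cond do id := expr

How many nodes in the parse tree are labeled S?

2

[S [U when cond do [M id := expr] otherwise [U when cond do [S [M id := expr]]]]]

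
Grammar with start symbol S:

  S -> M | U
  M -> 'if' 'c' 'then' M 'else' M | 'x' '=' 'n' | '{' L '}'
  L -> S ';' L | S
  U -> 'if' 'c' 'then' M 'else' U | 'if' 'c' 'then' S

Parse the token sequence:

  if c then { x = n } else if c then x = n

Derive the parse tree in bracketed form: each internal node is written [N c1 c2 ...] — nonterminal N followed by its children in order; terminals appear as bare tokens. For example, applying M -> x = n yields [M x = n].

S
U
if c then M else U
if c then { L } else U
if c then { S } else U
if c then { M } else U
if c then { x = n } else U
if c then { x = n } else if c then S
if c then { x = n } else if c then M
if c then { x = n } else if c then x = n

[S [U if c then [M { [L [S [M x = n]]] }] else [U if c then [S [M x = n]]]]]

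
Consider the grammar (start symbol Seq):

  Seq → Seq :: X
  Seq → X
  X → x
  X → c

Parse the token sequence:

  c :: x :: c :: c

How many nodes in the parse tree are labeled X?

[Seq [Seq [Seq [Seq [X c]] :: [X x]] :: [X c]] :: [X c]]

4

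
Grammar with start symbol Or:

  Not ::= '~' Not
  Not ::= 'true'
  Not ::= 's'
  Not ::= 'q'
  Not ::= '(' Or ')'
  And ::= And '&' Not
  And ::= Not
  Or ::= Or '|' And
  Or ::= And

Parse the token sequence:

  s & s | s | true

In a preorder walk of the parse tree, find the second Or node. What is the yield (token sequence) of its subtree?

s & s | s

[Or [Or [Or [And [And [Not s]] & [Not s]]] | [And [Not s]]] | [And [Not true]]]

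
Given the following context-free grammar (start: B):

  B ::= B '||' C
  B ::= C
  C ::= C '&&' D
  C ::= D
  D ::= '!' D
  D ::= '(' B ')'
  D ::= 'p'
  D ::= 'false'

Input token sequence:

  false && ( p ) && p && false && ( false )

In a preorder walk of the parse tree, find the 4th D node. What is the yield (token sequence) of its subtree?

p

[B [C [C [C [C [C [D false]] && [D ( [B [C [D p]]] )]] && [D p]] && [D false]] && [D ( [B [C [D false]]] )]]]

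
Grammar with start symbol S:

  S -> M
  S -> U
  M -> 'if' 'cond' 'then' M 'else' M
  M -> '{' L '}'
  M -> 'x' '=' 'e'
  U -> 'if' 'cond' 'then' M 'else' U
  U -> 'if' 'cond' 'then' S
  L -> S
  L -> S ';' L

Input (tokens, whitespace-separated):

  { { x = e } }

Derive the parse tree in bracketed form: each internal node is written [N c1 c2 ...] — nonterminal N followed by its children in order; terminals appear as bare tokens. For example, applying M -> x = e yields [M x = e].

[S [M { [L [S [M { [L [S [M x = e]]] }]]] }]]

S
M
{ L }
{ S }
{ M }
{ { L } }
{ { S } }
{ { M } }
{ { x = e } }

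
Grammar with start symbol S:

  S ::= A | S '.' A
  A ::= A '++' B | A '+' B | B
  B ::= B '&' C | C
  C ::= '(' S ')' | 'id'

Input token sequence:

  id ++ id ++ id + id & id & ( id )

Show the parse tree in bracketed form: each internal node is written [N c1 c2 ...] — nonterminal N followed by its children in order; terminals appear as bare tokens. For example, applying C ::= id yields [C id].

S
A
A + B
A ++ B + B
A ++ B ++ B + B
B ++ B ++ B + B
C ++ B ++ B + B
id ++ B ++ B + B
id ++ C ++ B + B
id ++ id ++ B + B
id ++ id ++ C + B
id ++ id ++ id + B
id ++ id ++ id + B & C
id ++ id ++ id + B & C & C
id ++ id ++ id + C & C & C
id ++ id ++ id + id & C & C
id ++ id ++ id + id & id & C
id ++ id ++ id + id & id & ( S )
id ++ id ++ id + id & id & ( A )
id ++ id ++ id + id & id & ( B )
id ++ id ++ id + id & id & ( C )
id ++ id ++ id + id & id & ( id )

[S [A [A [A [A [B [C id]]] ++ [B [C id]]] ++ [B [C id]]] + [B [B [B [C id]] & [C id]] & [C ( [S [A [B [C id]]]] )]]]]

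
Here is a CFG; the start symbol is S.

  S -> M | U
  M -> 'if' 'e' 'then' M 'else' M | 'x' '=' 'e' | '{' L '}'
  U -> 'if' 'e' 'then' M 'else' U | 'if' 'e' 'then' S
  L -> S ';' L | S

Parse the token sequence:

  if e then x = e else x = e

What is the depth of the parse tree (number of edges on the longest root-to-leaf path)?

3

[S [M if e then [M x = e] else [M x = e]]]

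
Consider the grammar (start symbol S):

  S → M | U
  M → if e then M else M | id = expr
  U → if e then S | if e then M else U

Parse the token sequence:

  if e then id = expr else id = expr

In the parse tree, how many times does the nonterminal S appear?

1

[S [M if e then [M id = expr] else [M id = expr]]]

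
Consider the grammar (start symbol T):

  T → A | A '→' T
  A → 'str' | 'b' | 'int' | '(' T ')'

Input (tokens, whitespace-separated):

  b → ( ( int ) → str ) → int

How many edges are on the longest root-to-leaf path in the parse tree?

[T [A b] → [T [A ( [T [A ( [T [A int]] )] → [T [A str]]] )] → [T [A int]]]]

7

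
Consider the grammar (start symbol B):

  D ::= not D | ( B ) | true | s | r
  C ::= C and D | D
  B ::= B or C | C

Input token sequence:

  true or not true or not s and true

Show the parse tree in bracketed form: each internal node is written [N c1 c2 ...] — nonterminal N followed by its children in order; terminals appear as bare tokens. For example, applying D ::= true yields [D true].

B
B or C
B or C or C
C or C or C
D or C or C
true or C or C
true or D or C
true or not D or C
true or not true or C
true or not true or C and D
true or not true or D and D
true or not true or not D and D
true or not true or not s and D
true or not true or not s and true

[B [B [B [C [D true]]] or [C [D not [D true]]]] or [C [C [D not [D s]]] and [D true]]]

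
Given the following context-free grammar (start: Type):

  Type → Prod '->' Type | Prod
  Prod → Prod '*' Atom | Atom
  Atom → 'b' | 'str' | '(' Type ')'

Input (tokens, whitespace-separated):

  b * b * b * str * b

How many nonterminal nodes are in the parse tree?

[Type [Prod [Prod [Prod [Prod [Prod [Atom b]] * [Atom b]] * [Atom b]] * [Atom str]] * [Atom b]]]

11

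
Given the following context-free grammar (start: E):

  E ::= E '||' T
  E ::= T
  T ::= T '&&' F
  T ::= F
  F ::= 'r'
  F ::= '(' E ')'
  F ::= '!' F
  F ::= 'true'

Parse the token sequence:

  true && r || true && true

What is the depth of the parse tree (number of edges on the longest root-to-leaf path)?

[E [E [T [T [F true]] && [F r]]] || [T [T [F true]] && [F true]]]

5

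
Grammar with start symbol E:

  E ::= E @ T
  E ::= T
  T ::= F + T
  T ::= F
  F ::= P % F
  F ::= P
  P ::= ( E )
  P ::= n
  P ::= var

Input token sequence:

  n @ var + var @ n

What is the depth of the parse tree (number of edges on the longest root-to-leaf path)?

[E [E [E [T [F [P n]]]] @ [T [F [P var]] + [T [F [P var]]]]] @ [T [F [P n]]]]

6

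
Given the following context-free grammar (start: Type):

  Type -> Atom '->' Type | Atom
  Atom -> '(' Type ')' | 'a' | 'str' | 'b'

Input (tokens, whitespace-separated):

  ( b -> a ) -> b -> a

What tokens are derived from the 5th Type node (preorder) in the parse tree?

a

[Type [Atom ( [Type [Atom b] -> [Type [Atom a]]] )] -> [Type [Atom b] -> [Type [Atom a]]]]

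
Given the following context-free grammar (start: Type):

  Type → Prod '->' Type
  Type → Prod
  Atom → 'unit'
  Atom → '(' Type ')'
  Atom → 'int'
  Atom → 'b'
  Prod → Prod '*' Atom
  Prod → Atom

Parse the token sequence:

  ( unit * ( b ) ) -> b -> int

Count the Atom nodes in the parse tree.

6

[Type [Prod [Atom ( [Type [Prod [Prod [Atom unit]] * [Atom ( [Type [Prod [Atom b]]] )]]] )]] -> [Type [Prod [Atom b]] -> [Type [Prod [Atom int]]]]]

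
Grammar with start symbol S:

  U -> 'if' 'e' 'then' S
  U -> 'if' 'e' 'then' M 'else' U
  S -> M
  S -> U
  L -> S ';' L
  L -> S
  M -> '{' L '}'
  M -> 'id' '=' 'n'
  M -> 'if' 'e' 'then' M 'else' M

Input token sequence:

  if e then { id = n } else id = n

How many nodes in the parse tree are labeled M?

4

[S [M if e then [M { [L [S [M id = n]]] }] else [M id = n]]]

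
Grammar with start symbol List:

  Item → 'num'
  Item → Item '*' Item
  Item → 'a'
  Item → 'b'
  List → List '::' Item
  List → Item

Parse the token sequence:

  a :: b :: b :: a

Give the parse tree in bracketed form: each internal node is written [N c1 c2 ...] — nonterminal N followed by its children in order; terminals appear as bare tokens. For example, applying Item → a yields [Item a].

List
List :: Item
List :: Item :: Item
List :: Item :: Item :: Item
Item :: Item :: Item :: Item
a :: Item :: Item :: Item
a :: b :: Item :: Item
a :: b :: b :: Item
a :: b :: b :: a

[List [List [List [List [Item a]] :: [Item b]] :: [Item b]] :: [Item a]]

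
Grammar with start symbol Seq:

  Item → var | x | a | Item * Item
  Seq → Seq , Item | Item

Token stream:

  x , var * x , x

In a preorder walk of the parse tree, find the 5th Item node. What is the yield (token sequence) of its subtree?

[Seq [Seq [Seq [Item x]] , [Item [Item var] * [Item x]]] , [Item x]]

x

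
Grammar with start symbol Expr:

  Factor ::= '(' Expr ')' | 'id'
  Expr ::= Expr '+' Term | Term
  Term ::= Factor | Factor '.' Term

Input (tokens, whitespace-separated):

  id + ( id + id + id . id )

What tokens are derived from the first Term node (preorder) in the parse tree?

id

[Expr [Expr [Term [Factor id]]] + [Term [Factor ( [Expr [Expr [Expr [Term [Factor id]]] + [Term [Factor id]]] + [Term [Factor id] . [Term [Factor id]]]] )]]]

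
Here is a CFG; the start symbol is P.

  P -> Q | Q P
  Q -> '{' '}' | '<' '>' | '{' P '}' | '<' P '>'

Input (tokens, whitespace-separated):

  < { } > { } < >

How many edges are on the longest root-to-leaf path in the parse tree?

[P [Q < [P [Q { }]] >] [P [Q { }] [P [Q < >]]]]

4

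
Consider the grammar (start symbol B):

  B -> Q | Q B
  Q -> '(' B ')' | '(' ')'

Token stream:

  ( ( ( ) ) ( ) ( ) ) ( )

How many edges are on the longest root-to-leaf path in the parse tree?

[B [Q ( [B [Q ( [B [Q ( )]] )] [B [Q ( )] [B [Q ( )]]]] )] [B [Q ( )]]]

6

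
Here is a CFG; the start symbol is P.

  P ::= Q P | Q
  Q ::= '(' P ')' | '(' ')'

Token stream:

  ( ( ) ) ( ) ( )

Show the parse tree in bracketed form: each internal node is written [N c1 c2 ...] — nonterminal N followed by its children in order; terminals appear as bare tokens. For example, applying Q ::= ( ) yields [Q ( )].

P
Q P
( P ) P
( Q ) P
( ( ) ) P
( ( ) ) Q P
( ( ) ) ( ) P
( ( ) ) ( ) Q
( ( ) ) ( ) ( )

[P [Q ( [P [Q ( )]] )] [P [Q ( )] [P [Q ( )]]]]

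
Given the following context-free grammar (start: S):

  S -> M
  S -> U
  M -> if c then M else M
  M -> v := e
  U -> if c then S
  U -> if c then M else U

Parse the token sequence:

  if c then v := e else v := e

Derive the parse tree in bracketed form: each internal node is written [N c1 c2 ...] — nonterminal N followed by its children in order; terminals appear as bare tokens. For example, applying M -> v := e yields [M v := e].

S
M
if c then M else M
if c then v := e else M
if c then v := e else v := e

[S [M if c then [M v := e] else [M v := e]]]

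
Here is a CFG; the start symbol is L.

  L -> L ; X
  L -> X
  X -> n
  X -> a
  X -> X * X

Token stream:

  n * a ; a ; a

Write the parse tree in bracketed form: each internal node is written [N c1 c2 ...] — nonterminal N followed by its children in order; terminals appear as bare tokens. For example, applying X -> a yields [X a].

L
L ; X
L ; X ; X
X ; X ; X
X * X ; X ; X
n * X ; X ; X
n * a ; X ; X
n * a ; a ; X
n * a ; a ; a

[L [L [L [X [X n] * [X a]]] ; [X a]] ; [X a]]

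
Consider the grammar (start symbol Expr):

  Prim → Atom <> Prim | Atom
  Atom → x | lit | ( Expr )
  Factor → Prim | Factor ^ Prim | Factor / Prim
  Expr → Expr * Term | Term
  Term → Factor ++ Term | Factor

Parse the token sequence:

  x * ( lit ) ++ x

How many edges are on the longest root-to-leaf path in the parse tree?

10

[Expr [Expr [Term [Factor [Prim [Atom x]]]]] * [Term [Factor [Prim [Atom ( [Expr [Term [Factor [Prim [Atom lit]]]]] )]]] ++ [Term [Factor [Prim [Atom x]]]]]]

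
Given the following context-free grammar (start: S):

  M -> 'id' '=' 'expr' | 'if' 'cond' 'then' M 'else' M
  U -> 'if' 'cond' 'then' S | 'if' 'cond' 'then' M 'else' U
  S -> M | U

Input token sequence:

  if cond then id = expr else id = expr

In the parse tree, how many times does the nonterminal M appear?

[S [M if cond then [M id = expr] else [M id = expr]]]

3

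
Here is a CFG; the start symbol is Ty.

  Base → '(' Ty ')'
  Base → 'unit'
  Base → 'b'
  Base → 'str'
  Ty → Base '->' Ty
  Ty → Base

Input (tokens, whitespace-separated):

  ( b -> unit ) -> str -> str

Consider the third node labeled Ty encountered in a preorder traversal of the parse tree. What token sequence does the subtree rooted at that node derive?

unit

[Ty [Base ( [Ty [Base b] -> [Ty [Base unit]]] )] -> [Ty [Base str] -> [Ty [Base str]]]]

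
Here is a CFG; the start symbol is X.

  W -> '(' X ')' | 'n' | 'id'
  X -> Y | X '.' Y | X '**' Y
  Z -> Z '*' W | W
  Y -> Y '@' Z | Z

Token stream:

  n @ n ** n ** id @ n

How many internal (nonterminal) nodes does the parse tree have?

[X [X [X [Y [Y [Z [W n]]] @ [Z [W n]]]] ** [Y [Z [W n]]]] ** [Y [Y [Z [W id]]] @ [Z [W n]]]]

18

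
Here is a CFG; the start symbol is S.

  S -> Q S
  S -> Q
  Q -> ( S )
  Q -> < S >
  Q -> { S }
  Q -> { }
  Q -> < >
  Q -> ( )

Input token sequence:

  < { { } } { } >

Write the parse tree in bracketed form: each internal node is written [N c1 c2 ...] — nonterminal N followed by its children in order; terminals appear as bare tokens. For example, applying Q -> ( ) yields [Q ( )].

[S [Q < [S [Q { [S [Q { }]] }] [S [Q { }]]] >]]

S
Q
< S >
< Q S >
< { S } S >
< { Q } S >
< { { } } S >
< { { } } Q >
< { { } } { } >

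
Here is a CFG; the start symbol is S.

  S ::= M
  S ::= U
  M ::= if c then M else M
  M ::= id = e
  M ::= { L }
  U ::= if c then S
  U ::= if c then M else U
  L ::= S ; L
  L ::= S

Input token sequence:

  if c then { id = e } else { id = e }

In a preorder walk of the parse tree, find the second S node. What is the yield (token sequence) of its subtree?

[S [M if c then [M { [L [S [M id = e]]] }] else [M { [L [S [M id = e]]] }]]]

id = e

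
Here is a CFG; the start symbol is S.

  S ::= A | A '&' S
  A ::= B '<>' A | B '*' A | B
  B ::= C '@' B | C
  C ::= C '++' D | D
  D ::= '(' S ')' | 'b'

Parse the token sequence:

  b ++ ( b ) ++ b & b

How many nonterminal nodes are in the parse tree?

19

[S [A [B [C [C [C [D b]] ++ [D ( [S [A [B [C [D b]]]]] )]] ++ [D b]]]] & [S [A [B [C [D b]]]]]]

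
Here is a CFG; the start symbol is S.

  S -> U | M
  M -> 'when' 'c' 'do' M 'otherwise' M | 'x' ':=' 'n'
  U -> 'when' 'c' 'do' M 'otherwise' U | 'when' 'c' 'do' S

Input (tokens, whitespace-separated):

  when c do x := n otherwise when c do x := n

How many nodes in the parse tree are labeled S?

[S [U when c do [M x := n] otherwise [U when c do [S [M x := n]]]]]

2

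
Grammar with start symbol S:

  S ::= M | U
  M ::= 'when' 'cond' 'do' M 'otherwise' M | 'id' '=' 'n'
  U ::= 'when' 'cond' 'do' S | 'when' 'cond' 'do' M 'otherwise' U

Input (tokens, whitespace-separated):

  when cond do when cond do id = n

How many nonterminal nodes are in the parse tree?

[S [U when cond do [S [U when cond do [S [M id = n]]]]]]

6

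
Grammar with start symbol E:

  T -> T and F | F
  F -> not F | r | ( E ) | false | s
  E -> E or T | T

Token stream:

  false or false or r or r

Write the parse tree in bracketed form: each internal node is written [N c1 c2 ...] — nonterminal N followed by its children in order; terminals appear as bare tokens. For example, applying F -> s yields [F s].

[E [E [E [E [T [F false]]] or [T [F false]]] or [T [F r]]] or [T [F r]]]

E
E or T
E or T or T
E or T or T or T
T or T or T or T
F or T or T or T
false or T or T or T
false or F or T or T
false or false or T or T
false or false or F or T
false or false or r or T
false or false or r or F
false or false or r or r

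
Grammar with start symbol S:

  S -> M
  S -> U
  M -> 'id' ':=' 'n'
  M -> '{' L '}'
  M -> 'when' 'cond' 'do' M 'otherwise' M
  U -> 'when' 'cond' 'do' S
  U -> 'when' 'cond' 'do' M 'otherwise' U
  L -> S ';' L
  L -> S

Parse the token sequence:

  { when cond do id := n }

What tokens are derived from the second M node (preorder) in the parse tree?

id := n

[S [M { [L [S [U when cond do [S [M id := n]]]]] }]]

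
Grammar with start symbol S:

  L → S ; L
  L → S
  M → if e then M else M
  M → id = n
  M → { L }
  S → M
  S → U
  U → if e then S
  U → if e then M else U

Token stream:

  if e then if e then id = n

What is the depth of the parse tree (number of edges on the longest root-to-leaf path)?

6

[S [U if e then [S [U if e then [S [M id = n]]]]]]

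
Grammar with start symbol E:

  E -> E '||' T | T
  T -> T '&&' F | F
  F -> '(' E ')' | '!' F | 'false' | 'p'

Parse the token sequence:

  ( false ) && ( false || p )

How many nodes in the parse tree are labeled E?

[E [T [T [F ( [E [T [F false]]] )]] && [F ( [E [E [T [F false]]] || [T [F p]]] )]]]

4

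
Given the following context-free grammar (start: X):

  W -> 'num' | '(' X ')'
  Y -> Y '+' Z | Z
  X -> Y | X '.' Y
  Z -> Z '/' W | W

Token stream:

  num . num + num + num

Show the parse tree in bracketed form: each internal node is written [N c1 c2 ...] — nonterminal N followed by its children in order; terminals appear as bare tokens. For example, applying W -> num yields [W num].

[X [X [Y [Z [W num]]]] . [Y [Y [Y [Z [W num]]] + [Z [W num]]] + [Z [W num]]]]

X
X . Y
Y . Y
Z . Y
W . Y
num . Y
num . Y + Z
num . Y + Z + Z
num . Z + Z + Z
num . W + Z + Z
num . num + Z + Z
num . num + W + Z
num . num + num + Z
num . num + num + W
num . num + num + num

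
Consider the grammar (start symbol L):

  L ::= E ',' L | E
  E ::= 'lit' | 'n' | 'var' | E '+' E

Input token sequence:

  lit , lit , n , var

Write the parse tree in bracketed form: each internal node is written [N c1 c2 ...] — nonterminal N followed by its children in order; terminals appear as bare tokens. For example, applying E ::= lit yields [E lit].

[L [E lit] , [L [E lit] , [L [E n] , [L [E var]]]]]

L
E , L
lit , L
lit , E , L
lit , lit , L
lit , lit , E , L
lit , lit , n , L
lit , lit , n , E
lit , lit , n , var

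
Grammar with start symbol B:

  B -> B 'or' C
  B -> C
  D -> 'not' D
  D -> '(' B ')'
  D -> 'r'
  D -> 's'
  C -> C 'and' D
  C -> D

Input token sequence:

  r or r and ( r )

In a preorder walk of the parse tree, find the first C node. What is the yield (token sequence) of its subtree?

r

[B [B [C [D r]]] or [C [C [D r]] and [D ( [B [C [D r]]] )]]]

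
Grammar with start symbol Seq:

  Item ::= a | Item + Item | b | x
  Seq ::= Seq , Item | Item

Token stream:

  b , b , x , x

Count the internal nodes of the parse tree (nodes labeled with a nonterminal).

8

[Seq [Seq [Seq [Seq [Item b]] , [Item b]] , [Item x]] , [Item x]]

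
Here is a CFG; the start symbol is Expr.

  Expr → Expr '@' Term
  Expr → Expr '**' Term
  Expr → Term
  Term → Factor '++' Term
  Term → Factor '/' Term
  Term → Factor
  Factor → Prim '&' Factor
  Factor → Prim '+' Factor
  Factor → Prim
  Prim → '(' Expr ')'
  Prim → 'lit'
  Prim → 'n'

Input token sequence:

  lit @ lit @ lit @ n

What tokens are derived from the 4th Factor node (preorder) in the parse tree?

n

[Expr [Expr [Expr [Expr [Term [Factor [Prim lit]]]] @ [Term [Factor [Prim lit]]]] @ [Term [Factor [Prim lit]]]] @ [Term [Factor [Prim n]]]]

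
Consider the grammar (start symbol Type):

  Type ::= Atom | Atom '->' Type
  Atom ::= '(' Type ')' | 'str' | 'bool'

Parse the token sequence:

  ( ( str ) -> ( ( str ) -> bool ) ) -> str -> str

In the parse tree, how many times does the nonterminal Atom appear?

[Type [Atom ( [Type [Atom ( [Type [Atom str]] )] -> [Type [Atom ( [Type [Atom ( [Type [Atom str]] )] -> [Type [Atom bool]]] )]]] )] -> [Type [Atom str] -> [Type [Atom str]]]]

9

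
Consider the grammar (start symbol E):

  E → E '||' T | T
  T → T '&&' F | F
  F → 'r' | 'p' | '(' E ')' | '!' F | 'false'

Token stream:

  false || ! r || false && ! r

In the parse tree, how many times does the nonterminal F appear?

6

[E [E [E [T [F false]]] || [T [F ! [F r]]]] || [T [T [F false]] && [F ! [F r]]]]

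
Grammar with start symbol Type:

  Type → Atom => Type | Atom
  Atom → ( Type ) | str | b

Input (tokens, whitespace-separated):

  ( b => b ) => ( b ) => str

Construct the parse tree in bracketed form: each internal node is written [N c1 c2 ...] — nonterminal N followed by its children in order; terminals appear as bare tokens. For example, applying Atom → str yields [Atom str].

Type
Atom => Type
( Type ) => Type
( Atom => Type ) => Type
( b => Type ) => Type
( b => Atom ) => Type
( b => b ) => Type
( b => b ) => Atom => Type
( b => b ) => ( Type ) => Type
( b => b ) => ( Atom ) => Type
( b => b ) => ( b ) => Type
( b => b ) => ( b ) => Atom
( b => b ) => ( b ) => str

[Type [Atom ( [Type [Atom b] => [Type [Atom b]]] )] => [Type [Atom ( [Type [Atom b]] )] => [Type [Atom str]]]]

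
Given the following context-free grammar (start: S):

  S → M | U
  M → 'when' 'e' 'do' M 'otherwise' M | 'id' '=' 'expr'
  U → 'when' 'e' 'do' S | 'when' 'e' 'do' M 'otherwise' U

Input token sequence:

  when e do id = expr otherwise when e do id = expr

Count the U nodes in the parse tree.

2

[S [U when e do [M id = expr] otherwise [U when e do [S [M id = expr]]]]]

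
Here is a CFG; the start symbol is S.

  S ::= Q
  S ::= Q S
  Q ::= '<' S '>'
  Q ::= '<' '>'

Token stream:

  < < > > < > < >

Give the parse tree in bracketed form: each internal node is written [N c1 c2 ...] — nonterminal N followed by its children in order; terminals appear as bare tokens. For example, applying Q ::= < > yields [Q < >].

[S [Q < [S [Q < >]] >] [S [Q < >] [S [Q < >]]]]

S
Q S
< S > S
< Q > S
< < > > S
< < > > Q S
< < > > < > S
< < > > < > Q
< < > > < > < >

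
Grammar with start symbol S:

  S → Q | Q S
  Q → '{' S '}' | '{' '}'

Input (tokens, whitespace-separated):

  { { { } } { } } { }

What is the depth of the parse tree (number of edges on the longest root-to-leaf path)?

6

[S [Q { [S [Q { [S [Q { }]] }] [S [Q { }]]] }] [S [Q { }]]]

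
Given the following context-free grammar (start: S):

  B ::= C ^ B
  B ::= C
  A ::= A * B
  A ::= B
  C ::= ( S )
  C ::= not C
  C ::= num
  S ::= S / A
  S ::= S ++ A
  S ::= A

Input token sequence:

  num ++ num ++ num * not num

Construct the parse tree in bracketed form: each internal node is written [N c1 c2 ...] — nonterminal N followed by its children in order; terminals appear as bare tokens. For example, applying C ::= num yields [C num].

S
S ++ A
S ++ A ++ A
A ++ A ++ A
B ++ A ++ A
C ++ A ++ A
num ++ A ++ A
num ++ B ++ A
num ++ C ++ A
num ++ num ++ A
num ++ num ++ A * B
num ++ num ++ B * B
num ++ num ++ C * B
num ++ num ++ num * B
num ++ num ++ num * C
num ++ num ++ num * not C
num ++ num ++ num * not num

[S [S [S [A [B [C num]]]] ++ [A [B [C num]]]] ++ [A [A [B [C num]]] * [B [C not [C num]]]]]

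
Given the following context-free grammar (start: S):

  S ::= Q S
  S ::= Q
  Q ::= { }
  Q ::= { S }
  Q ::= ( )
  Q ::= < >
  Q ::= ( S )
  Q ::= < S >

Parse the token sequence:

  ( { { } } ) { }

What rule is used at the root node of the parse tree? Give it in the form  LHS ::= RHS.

[S [Q ( [S [Q { [S [Q { }]] }]] )] [S [Q { }]]]

S ::= Q S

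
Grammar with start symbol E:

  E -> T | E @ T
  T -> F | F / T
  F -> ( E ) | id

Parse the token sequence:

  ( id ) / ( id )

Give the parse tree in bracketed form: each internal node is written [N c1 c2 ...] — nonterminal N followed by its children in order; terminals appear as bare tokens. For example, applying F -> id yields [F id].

[E [T [F ( [E [T [F id]]] )] / [T [F ( [E [T [F id]]] )]]]]

E
T
F / T
( E ) / T
( T ) / T
( F ) / T
( id ) / T
( id ) / F
( id ) / ( E )
( id ) / ( T )
( id ) / ( F )
( id ) / ( id )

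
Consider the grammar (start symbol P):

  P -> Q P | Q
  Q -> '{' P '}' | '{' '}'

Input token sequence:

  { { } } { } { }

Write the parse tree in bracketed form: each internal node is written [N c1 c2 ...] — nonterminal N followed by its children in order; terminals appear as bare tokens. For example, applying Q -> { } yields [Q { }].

[P [Q { [P [Q { }]] }] [P [Q { }] [P [Q { }]]]]

P
Q P
{ P } P
{ Q } P
{ { } } P
{ { } } Q P
{ { } } { } P
{ { } } { } Q
{ { } } { } { }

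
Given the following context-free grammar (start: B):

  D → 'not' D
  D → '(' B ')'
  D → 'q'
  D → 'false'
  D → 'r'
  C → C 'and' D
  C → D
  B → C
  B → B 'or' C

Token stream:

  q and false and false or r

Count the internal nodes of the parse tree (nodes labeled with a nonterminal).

[B [B [C [C [C [D q]] and [D false]] and [D false]]] or [C [D r]]]

10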